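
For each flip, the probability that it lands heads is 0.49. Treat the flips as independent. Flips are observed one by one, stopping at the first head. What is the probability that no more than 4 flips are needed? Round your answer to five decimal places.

Y = number of flips to the first success; geometric, p = 0.49.
P(Y ≤ 4) = 1 − (1−p)^4 = 1 − 0.0676520 = 0.9323480

0.93235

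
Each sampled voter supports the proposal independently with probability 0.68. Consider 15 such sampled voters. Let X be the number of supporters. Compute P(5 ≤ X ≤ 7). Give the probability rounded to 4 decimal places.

0.0699

X ~ Binomial(15, 0.68); P(5 ≤ X ≤ 7) = Σ C(15,k) p^k (1−p)^(15−k) over k:
  k=5: C(15,5)·0.68^5·0.32^10 = 0.004916
  k=6: C(15,6)·0.68^6·0.32^9 = 0.017410
  k=7: C(15,7)·0.68^7·0.32^8 = 0.047568
Total = 0.069894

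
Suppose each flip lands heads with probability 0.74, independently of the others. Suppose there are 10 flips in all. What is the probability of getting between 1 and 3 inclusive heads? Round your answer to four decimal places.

0.0045

X ~ Binomial(10, 0.74); P(1 ≤ X ≤ 3) = Σ C(10,k) p^k (1−p)^(10−k) over k:
  k=1: C(10,1)·0.74^1·0.26^9 = 0.000040
  k=2: C(10,2)·0.74^2·0.26^8 = 0.000515
  k=3: C(10,3)·0.74^3·0.26^7 = 0.003906
Total = 0.004460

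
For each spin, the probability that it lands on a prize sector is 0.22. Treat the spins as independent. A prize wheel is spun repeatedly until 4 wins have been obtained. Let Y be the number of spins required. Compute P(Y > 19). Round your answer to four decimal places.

0.3715

Needing more than 19 spins ⇔ fewer than 4 successes in the first 19. With X ~ Binomial(19, 0.22), P(Y > 19) = P(X ≤ 3).
  k=0: C(19,0)·0.22^0·0.78^19 = 0.008908
  k=1: C(19,1)·0.22^1·0.78^18 = 0.047740
  k=2: C(19,2)·0.22^2·0.78^17 = 0.121185
  k=3: C(19,3)·0.22^3·0.78^16 = 0.193689
P(X ≤ 3) = 0.371522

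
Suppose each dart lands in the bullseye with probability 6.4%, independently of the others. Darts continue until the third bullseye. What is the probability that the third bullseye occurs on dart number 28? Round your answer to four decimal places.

Y = trial on which the third success occurs; negative binomial, r=3, p=0.064.
P(Y=28) = C(27,2) · p^3 · (1−p)^25
= 351 · 0.00026214 · 0.19138 = 0.017609

0.0176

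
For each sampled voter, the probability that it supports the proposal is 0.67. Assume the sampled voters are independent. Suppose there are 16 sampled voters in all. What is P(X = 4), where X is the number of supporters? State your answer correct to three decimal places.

X ~ Binomial(n=16, p=0.67).
P(X=4) = C(16,4) · p^4 · (1−p)^12
= 1820 · 0.20151 · 1.6679e-06 = 0.00061

0.001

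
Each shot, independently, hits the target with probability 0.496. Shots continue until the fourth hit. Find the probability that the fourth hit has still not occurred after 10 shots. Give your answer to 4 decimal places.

Needing more than 10 shots ⇔ fewer than 4 successes in the first 10. With X ~ Binomial(10, 0.496), P(Y > 10) = P(X ≤ 3).
  k=0: C(10,0)·0.496^0·0.504^10 = 0.001058
  k=1: C(10,1)·0.496^1·0.504^9 = 0.010408
  k=2: C(10,2)·0.496^2·0.504^8 = 0.046091
  k=3: C(10,3)·0.496^3·0.504^7 = 0.120960
P(X ≤ 3) = 0.178516

0.1785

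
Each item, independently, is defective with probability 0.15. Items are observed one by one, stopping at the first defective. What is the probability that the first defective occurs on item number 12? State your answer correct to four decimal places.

Geometric (trials to first success), p = 0.15.
P(Y = 12) = (1−p)^11 · p = 0.16734 · 0.15 = 0.025101

0.0251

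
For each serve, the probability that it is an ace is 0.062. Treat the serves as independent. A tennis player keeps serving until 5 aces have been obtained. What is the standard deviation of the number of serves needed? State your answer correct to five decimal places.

Y = total serves until the fifth success; negative binomial with r=5, p=0.062.
SD(Y) = √[r(1−p)/p²] = √(1220.0832466) = 34.9296900

34.92969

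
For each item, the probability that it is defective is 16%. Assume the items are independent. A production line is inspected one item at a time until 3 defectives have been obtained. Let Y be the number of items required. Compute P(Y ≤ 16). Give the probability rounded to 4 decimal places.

0.4838

Finishing within 16 items ⇔ at least 3 successes in the first 16. With X ~ Binomial(16, 0.16), P(Y ≤ 16) = 1 − P(X ≤ 2).
  k=0: C(16,0)·0.16^0·0.84^16 = 0.061442
  k=1: C(16,1)·0.16^1·0.84^15 = 0.187253
  k=2: C(16,2)·0.16^2·0.84^14 = 0.267505
1 − 0.516200 = 0.483800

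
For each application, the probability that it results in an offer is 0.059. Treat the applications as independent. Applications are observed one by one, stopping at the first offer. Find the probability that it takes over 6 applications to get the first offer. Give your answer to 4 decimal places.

Y = number of applications to the first success; geometric, p = 0.059.
P(Y > 6) = P(first 6 all fail) = (1−p)^6 = 0.694285

0.6943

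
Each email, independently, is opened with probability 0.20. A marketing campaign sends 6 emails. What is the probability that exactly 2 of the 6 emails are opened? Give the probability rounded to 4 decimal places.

0.2458

X ~ Binomial(n=6, p=0.20).
P(X=2) = C(6,2) · p^2 · (1−p)^4
= 15 · 0.04 · 0.4096 = 0.245760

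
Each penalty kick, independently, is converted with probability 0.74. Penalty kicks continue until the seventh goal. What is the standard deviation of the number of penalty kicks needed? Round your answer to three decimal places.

1.823

Y = total penalty kicks until the seventh success; negative binomial with r=7, p=0.74.
SD(Y) = √[r(1−p)/p²] = √(3.32359) = 1.82307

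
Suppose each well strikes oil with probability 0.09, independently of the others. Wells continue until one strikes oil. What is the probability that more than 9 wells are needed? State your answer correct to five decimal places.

0.42793

Y = number of wells to the first success; geometric, p = 0.09.
P(Y > 9) = P(first 9 all fail) = (1−p)^9 = 0.4279298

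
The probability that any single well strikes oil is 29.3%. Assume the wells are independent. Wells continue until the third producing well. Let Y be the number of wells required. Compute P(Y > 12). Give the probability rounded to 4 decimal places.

0.2700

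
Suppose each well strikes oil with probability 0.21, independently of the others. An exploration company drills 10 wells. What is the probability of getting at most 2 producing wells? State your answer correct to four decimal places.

0.6474

X ~ Binomial(10, 0.21); P(X ≤ 2) = Σ C(10,k) p^k (1−p)^(10−k) over k:
  k=0: C(10,0)·0.21^0·0.79^10 = 0.094683
  k=1: C(10,1)·0.21^1·0.79^9 = 0.251688
  k=2: C(10,2)·0.21^2·0.79^8 = 0.301070
Total = 0.647441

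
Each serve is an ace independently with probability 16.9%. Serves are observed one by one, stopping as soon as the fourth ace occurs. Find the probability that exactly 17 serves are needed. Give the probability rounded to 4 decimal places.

Y = trial on which the fourth success occurs; negative binomial, r=4, p=0.169.
P(Y=17) = C(16,3) · p^4 · (1−p)^13
= 560 · 0.00081573 · 0.090118 = 0.041167

0.0412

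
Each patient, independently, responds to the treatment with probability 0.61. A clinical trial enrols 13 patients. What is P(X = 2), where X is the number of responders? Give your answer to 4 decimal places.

0.0009

X ~ Binomial(n=13, p=0.61).
P(X=2) = C(13,2) · p^2 · (1−p)^11
= 78 · 0.3721 · 3.1748e-05 = 0.000921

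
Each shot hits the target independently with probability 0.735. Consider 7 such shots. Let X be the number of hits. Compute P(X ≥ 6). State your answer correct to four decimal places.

0.4083

X ~ Binomial(7, 0.735); P(X ≥ 6) = Σ C(7,k) p^k (1−p)^(7−k) over k:
  k=6: C(7,6)·0.735^6·0.265^1 = 0.292461
  k=7: C(7,7)·0.735^7·0.265^0 = 0.115881
Total = 0.408342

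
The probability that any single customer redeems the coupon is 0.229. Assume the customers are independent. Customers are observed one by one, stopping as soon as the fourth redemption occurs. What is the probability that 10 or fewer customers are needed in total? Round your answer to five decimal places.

Finishing within 10 customers ⇔ at least 4 successes in the first 10. With X ~ Binomial(10, 0.229), P(Y ≤ 10) = 1 − P(X ≤ 3).
  k=0: C(10,0)·0.229^0·0.771^10 = 0.0742239
  k=1: C(10,1)·0.229^1·0.771^9 = 0.2204575
  k=2: C(10,2)·0.229^2·0.771^8 = 0.2946582
  k=3: C(10,3)·0.229^3·0.771^7 = 0.2333825
1 − 0.8227221 = 0.1772779

0.17728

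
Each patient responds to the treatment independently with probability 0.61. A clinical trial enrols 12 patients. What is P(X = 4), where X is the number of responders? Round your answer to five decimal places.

0.03668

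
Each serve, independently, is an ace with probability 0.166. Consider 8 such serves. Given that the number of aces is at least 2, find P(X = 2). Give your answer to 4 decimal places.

X ~ Binomial(8, 0.166). Want P(X=2 | X≥2) = P(X=2) / P(X≥2).
P(X=2) = C(8,2)·0.166^2·0.834^6 = 0.259639
P(X≥2) = 1 − 0.234061 − 0.372701 = 0.393238
Ratio = 0.259639 / 0.393238 = 0.660259

0.6603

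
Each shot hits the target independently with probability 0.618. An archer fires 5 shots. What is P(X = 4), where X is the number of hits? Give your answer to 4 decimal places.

X ~ Binomial(n=5, p=0.618).
P(X=4) = C(5,4) · p^4 · (1−p)^1
= 5 · 0.14587 · 0.382 = 0.278604

0.2786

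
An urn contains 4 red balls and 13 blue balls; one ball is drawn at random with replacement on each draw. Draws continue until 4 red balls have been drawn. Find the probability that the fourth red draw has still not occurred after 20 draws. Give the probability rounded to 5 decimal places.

Needing more than 20 draws ⇔ fewer than 4 successes in the first 20. With X ~ Binomial(20, 0.235294), P(Y > 20) = P(X ≤ 3).
  k=0: C(20,0)·0.235294^0·0.764706^20 = 0.0046762
  k=1: C(20,1)·0.235294^1·0.764706^19 = 0.0287763
  k=2: C(20,2)·0.235294^2·0.764706^18 = 0.0841154
  k=3: C(20,3)·0.235294^3·0.764706^17 = 0.1552900
P(X ≤ 3) = 0.2728578

0.27286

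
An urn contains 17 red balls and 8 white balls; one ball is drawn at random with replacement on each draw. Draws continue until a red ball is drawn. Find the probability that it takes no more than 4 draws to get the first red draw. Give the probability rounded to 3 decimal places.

0.990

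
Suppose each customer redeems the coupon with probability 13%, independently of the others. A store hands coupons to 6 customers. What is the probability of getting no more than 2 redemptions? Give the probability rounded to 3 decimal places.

X ~ Binomial(6, 0.13); P(X ≤ 2) = Σ C(6,k) p^k (1−p)^(6−k) over k:
  k=0: C(6,0)·0.13^0·0.87^6 = 0.43363
  k=1: C(6,1)·0.13^1·0.87^5 = 0.38877
  k=2: C(6,2)·0.13^2·0.87^4 = 0.14523
Total = 0.96762

0.968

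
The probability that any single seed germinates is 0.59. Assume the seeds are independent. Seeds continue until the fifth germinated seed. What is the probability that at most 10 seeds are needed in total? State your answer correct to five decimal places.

Finishing within 10 seeds ⇔ at least 5 successes in the first 10. With X ~ Binomial(10, 0.59), P(Y ≤ 10) = 1 − P(X ≤ 4).
  k=0: C(10,0)·0.59^0·0.41^10 = 0.0001342
  k=1: C(10,1)·0.59^1·0.41^9 = 0.0019316
  k=2: C(10,2)·0.59^2·0.41^8 = 0.0125080
  k=3: C(10,3)·0.59^3·0.41^7 = 0.0479981
  k=4: C(10,4)·0.59^4·0.41^6 = 0.1208733
1 − 0.1834452 = 0.8165548

0.81655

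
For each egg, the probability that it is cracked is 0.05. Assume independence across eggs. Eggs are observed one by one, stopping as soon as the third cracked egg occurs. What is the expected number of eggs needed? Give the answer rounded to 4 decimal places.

60.0000

Y = total eggs until the third success; negative binomial with r=3, p=0.05.
E[Y] = r / p = 3 / 0.05 = 60.000000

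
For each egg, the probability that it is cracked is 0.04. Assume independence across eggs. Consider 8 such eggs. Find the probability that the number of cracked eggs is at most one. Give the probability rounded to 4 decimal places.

0.9619

X ~ Binomial(8, 0.04); P(X ≤ 1) = Σ C(8,k) p^k (1−p)^(8−k) over k:
  k=0: C(8,0)·0.04^0·0.96^8 = 0.721390
  k=1: C(8,1)·0.04^1·0.96^7 = 0.240463
Total = 0.961853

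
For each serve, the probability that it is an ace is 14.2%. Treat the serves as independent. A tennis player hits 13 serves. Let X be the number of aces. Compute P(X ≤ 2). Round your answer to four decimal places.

0.7221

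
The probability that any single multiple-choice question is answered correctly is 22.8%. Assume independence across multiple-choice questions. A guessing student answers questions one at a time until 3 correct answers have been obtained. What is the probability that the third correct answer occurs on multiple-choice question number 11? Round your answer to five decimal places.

0.06729

Y = trial on which the third success occurs; negative binomial, r=3, p=0.228.
P(Y=11) = C(10,2) · p^3 · (1−p)^8
= 45 · 0.011852 · 0.12616 = 0.0672908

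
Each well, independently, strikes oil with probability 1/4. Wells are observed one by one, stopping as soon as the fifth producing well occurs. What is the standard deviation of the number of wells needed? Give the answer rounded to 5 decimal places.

Y = total wells until the fifth success; negative binomial with r=5, p=0.25.
SD(Y) = √[r(1−p)/p²] = √(60.0000000) = 7.7459667

7.74597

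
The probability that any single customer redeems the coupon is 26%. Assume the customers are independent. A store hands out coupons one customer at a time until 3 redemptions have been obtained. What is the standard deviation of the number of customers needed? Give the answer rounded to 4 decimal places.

5.7306

Y = total customers until the third success; negative binomial with r=3, p=0.26.
SD(Y) = √[r(1−p)/p²] = √(32.840237) = 5.730640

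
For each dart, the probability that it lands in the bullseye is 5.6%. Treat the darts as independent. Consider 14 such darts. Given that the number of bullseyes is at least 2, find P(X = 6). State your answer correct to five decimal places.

0.00032

X ~ Binomial(14, 0.056). Want P(X=6 | X≥2) = P(X=6) / P(X≥2).
P(X=6) = C(14,6)·0.056^6·0.944^8 = 0.0000584
P(X≥2) = 1 − 0.4462805 − 0.3706397 = 0.1830797
Ratio = 0.0000584 / 0.1830797 = 0.0003190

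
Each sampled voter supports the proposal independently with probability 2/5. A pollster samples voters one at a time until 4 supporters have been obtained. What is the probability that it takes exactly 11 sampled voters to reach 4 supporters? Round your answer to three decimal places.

0.086

Y = trial on which the fourth success occurs; negative binomial, r=4, p=0.40.
P(Y=11) = C(10,3) · p^4 · (1−p)^7
= 120 · 0.0256 · 0.027994 = 0.08600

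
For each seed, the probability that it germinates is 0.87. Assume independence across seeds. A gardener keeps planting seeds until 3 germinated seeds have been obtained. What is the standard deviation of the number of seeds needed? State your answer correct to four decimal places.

0.7178

Y = total seeds until the third success; negative binomial with r=3, p=0.87.
SD(Y) = √[r(1−p)/p²] = √(0.515260) = 0.717816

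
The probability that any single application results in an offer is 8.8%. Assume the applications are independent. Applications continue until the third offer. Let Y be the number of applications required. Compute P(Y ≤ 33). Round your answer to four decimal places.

0.5646

Finishing within 33 applications ⇔ at least 3 successes in the first 33. With X ~ Binomial(33, 0.088), P(Y ≤ 33) = 1 − P(X ≤ 2).
  k=0: C(33,0)·0.088^0·0.912^33 = 0.047844
  k=1: C(33,1)·0.088^1·0.912^32 = 0.152346
  k=2: C(33,2)·0.088^2·0.912^31 = 0.235201
1 − 0.435391 = 0.564609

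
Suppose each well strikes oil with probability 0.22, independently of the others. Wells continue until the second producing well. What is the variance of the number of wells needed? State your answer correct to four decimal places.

Y = total wells until the second success; negative binomial with r=2, p=0.22.
Var(Y) = r(1−p)/p² = 2·0.78 / 0.22² = 32.231405

32.2314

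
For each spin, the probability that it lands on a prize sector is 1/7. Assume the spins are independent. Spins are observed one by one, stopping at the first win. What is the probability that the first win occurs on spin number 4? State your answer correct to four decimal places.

0.0900

Geometric (trials to first success), p = 0.142857.
P(Y = 4) = (1−p)^3 · p = 0.62974 · 0.142857 = 0.089963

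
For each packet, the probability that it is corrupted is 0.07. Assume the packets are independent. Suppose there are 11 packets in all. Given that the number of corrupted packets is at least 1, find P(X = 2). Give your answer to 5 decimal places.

0.25505

X ~ Binomial(11, 0.07). Want P(X=2 | X≥1) = P(X=2) / P(X≥1).
P(X=2) = C(11,2)·0.07^2·0.93^9 = 0.1402508
P(X≥1) = 1 − 0.4501035 = 0.5498965
Ratio = 0.1402508 / 0.5498965 = 0.2550494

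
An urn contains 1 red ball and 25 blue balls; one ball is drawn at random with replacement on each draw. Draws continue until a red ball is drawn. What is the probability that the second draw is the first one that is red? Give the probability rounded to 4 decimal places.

0.0370

Geometric (trials to first success), p = 0.038462.
P(Y = 2) = (1−p)^1 · p = 0.96154 · 0.038462 = 0.036982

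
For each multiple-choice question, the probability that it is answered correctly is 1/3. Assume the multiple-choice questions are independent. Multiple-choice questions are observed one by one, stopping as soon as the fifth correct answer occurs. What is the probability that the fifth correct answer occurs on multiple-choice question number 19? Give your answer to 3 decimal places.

0.043

Y = trial on which the fifth success occurs; negative binomial, r=5, p=0.333333.
P(Y=19) = C(18,4) · p^5 · (1−p)^14
= 3060 · 0.0041152 · 0.0034255 = 0.04314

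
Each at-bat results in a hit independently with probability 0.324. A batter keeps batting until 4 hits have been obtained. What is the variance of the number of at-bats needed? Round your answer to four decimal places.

Y = total at-bats until the fourth success; negative binomial with r=4, p=0.324.
Var(Y) = r(1−p)/p² = 4·0.676 / 0.324² = 25.758269

25.7583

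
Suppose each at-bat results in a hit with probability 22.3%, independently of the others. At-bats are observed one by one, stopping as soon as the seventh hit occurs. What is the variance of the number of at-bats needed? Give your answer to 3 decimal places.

Y = total at-bats until the seventh success; negative binomial with r=7, p=0.223.
Var(Y) = r(1−p)/p² = 7·0.777 / 0.223² = 109.37280

109.373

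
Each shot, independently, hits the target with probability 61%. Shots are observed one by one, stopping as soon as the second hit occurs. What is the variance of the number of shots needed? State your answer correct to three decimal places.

2.096

Y = total shots until the second success; negative binomial with r=2, p=0.61.
Var(Y) = r(1−p)/p² = 2·0.39 / 0.61² = 2.09621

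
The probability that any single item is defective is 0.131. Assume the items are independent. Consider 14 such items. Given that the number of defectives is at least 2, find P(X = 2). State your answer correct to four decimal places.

X ~ Binomial(14, 0.131). Want P(X=2 | X≥2) = P(X=2) / P(X≥2).
P(X=2) = C(14,2)·0.131^2·0.869^12 = 0.289615
P(X≥2) = 1 − 0.140048 − 0.295567 = 0.564385
Ratio = 0.289615 / 0.564385 = 0.513152

0.5132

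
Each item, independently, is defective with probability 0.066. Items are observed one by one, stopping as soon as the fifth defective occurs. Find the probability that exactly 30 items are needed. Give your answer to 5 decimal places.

0.00540

Y = trial on which the fifth success occurs; negative binomial, r=5, p=0.066.
P(Y=30) = C(29,4) · p^5 · (1−p)^25
= 23751 · 1.2523e-06 · 0.18141 = 0.0053960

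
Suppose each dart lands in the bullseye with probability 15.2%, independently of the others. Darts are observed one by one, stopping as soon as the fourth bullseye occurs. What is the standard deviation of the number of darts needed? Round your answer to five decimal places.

12.11670

Y = total darts until the fourth success; negative binomial with r=4, p=0.152.
SD(Y) = √[r(1−p)/p²] = √(146.8144044) = 12.1166994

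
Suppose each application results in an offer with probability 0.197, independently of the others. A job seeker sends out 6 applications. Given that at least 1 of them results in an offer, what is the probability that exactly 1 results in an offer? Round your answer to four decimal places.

0.5392

X ~ Binomial(6, 0.197). Want P(X=1 | X≥1) = P(X=1) / P(X≥1).
P(X=1) = C(6,1)·0.197^1·0.803^5 = 0.394635
P(X≥1) = 1 − 0.268098 = 0.731902
Ratio = 0.394635 / 0.731902 = 0.539190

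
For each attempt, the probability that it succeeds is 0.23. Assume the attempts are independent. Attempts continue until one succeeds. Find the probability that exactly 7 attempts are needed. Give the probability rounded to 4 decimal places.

Geometric (trials to first success), p = 0.23.
P(Y = 7) = (1−p)^6 · p = 0.20842 · 0.23 = 0.047937

0.0479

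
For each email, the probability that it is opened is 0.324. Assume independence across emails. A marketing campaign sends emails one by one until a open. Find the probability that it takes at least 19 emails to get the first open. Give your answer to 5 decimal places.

0.00087

Y = number of emails to the first success; geometric, p = 0.324.
P(Y > 18) = P(first 18 all fail) = (1−p)^18 = 0.0008690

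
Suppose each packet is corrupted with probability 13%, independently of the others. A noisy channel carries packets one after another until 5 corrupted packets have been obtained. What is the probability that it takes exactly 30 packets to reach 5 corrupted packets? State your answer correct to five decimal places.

0.02713

Y = trial on which the fifth success occurs; negative binomial, r=5, p=0.13.
P(Y=30) = C(29,4) · p^5 · (1−p)^25
= 23751 · 3.7129e-05 · 0.03076 = 0.0271256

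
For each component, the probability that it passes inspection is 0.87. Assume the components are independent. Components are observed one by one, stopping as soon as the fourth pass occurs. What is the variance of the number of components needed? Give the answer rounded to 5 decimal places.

Y = total components until the fourth success; negative binomial with r=4, p=0.87.
Var(Y) = r(1−p)/p² = 4·0.13 / 0.87² = 0.6870128

0.68701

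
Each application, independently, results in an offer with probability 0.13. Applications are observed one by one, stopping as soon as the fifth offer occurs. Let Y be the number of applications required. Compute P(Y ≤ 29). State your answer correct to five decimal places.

0.32278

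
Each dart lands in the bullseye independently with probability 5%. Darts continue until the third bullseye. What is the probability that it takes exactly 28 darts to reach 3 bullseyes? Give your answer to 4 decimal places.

Y = trial on which the third success occurs; negative binomial, r=3, p=0.05.
P(Y=28) = C(27,2) · p^3 · (1−p)^25
= 351 · 0.000125 · 0.27739 = 0.012170

0.0122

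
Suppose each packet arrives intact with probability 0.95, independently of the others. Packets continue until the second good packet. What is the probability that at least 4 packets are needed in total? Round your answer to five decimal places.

0.00725

Needing more than 3 packets ⇔ fewer than 2 successes in the first 3. With X ~ Binomial(3, 0.95), P(Y > 3) = P(X ≤ 1).
  k=0: C(3,0)·0.95^0·0.05^3 = 0.0001250
  k=1: C(3,1)·0.95^1·0.05^2 = 0.0071250
P(X ≤ 1) = 0.0072500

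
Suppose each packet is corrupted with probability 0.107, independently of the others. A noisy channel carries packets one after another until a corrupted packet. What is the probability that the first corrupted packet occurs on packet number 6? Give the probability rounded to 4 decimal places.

0.0608

Geometric (trials to first success), p = 0.107.
P(Y = 6) = (1−p)^5 · p = 0.56788 · 0.107 = 0.060763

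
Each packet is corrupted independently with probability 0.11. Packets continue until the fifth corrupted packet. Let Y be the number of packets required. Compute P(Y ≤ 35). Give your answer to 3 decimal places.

0.340

Finishing within 35 packets ⇔ at least 5 successes in the first 35. With X ~ Binomial(35, 0.11), P(Y ≤ 35) = 1 − P(X ≤ 4).
  k=0: C(35,0)·0.11^0·0.89^35 = 0.01693
  k=1: C(35,1)·0.11^1·0.89^34 = 0.07324
  k=2: C(35,2)·0.11^2·0.89^33 = 0.15388
  k=3: C(35,3)·0.11^3·0.89^32 = 0.20920
  k=4: C(35,4)·0.11^4·0.89^31 = 0.20685
1 − 0.66010 = 0.33990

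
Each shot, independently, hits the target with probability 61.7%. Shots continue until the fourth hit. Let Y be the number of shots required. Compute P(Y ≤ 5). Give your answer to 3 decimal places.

0.367

Finishing within 5 shots ⇔ at least 4 successes in the first 5. With X ~ Binomial(5, 0.617), P(Y ≤ 5) = 1 − P(X ≤ 3).
  k=0: C(5,0)·0.617^0·0.383^5 = 0.00824
  k=1: C(5,1)·0.617^1·0.383^4 = 0.06638
  k=2: C(5,2)·0.617^2·0.383^3 = 0.21388
  k=3: C(5,3)·0.617^3·0.383^2 = 0.34455
1 − 0.63305 = 0.36695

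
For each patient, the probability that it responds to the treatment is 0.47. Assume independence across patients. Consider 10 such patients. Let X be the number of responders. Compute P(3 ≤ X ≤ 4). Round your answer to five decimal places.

X ~ Binomial(10, 0.47); P(3 ≤ X ≤ 4) = Σ C(10,k) p^k (1−p)^(10−k) over k:
  k=3: C(10,3)·0.47^3·0.53^7 = 0.1463544
  k=4: C(10,4)·0.47^4·0.53^6 = 0.2271255
Total = 0.3734800

0.37348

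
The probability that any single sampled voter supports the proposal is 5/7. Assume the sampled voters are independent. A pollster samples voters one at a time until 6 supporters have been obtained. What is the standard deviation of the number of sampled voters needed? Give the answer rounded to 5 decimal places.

1.83303

Y = total sampled voters until the sixth success; negative binomial with r=6, p=0.714286.
SD(Y) = √[r(1−p)/p²] = √(3.3600000) = 1.8330303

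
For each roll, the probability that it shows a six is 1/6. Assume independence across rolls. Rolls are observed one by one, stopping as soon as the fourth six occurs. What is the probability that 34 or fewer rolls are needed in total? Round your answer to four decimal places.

0.8413

Finishing within 34 rolls ⇔ at least 4 successes in the first 34. With X ~ Binomial(34, 0.166667), P(Y ≤ 34) = 1 − P(X ≤ 3).
  k=0: C(34,0)·0.166667^0·0.833333^34 = 0.002032
  k=1: C(34,1)·0.166667^1·0.833333^33 = 0.013815
  k=2: C(34,2)·0.166667^2·0.833333^32 = 0.045589
  k=3: C(34,3)·0.166667^3·0.833333^31 = 0.097257
1 − 0.158692 = 0.841308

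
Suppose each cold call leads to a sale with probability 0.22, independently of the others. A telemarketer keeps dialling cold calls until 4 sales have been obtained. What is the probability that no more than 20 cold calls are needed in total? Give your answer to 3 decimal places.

0.671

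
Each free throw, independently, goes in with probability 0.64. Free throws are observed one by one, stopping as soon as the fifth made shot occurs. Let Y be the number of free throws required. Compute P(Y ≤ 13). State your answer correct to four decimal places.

Finishing within 13 free throws ⇔ at least 5 successes in the first 13. With X ~ Binomial(13, 0.64), P(Y ≤ 13) = 1 − P(X ≤ 4).
  k=0: C(13,0)·0.64^0·0.36^13 = 0.000002
  k=1: C(13,1)·0.64^1·0.36^12 = 0.000039
  k=2: C(13,2)·0.64^2·0.36^11 = 0.000421
  k=3: C(13,3)·0.64^3·0.36^10 = 0.002741
  k=4: C(13,4)·0.64^4·0.36^9 = 0.012183
1 − 0.015386 = 0.984614

0.9846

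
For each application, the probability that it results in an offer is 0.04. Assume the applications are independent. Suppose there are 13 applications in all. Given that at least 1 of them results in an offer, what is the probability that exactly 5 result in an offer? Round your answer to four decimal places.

X ~ Binomial(13, 0.04). Want P(X=5 | X≥1) = P(X=5) / P(X≥1).
P(X=5) = C(13,5)·0.04^5·0.96^8 = 0.000095
P(X≥1) = 1 − 0.588201 = 0.411799
Ratio = 0.000095 / 0.411799 = 0.000231

0.0002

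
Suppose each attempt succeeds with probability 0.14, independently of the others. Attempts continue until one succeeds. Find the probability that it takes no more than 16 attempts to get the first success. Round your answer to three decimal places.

Y = number of attempts to the first success; geometric, p = 0.14.
P(Y ≤ 16) = 1 − (1−p)^16 = 1 − 0.08953 = 0.91047

0.910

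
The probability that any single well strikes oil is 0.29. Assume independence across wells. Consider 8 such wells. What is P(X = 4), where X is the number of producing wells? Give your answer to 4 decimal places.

X ~ Binomial(n=8, p=0.29).
P(X=4) = C(8,4) · p^4 · (1−p)^4
= 70 · 0.0070728 · 0.25412 = 0.125812

0.1258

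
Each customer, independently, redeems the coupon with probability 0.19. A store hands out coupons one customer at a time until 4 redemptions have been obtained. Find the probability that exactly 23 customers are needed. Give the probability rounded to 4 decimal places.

0.0366

Y = trial on which the fourth success occurs; negative binomial, r=4, p=0.19.
P(Y=23) = C(22,3) · p^4 · (1−p)^19
= 1540 · 0.0013032 · 0.018248 = 0.036623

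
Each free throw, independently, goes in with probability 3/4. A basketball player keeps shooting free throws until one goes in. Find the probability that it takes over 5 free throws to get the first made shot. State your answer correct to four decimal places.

0.0010

Y = number of free throws to the first success; geometric, p = 0.75.
P(Y > 5) = P(first 5 all fail) = (1−p)^5 = 0.000977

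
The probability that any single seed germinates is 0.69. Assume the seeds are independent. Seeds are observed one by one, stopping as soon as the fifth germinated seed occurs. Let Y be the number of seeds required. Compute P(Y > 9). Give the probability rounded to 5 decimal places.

0.11153

Needing more than 9 seeds ⇔ fewer than 5 successes in the first 9. With X ~ Binomial(9, 0.69), P(Y > 9) = P(X ≤ 4).
  k=0: C(9,0)·0.69^0·0.31^9 = 0.0000264
  k=1: C(9,1)·0.69^1·0.31^8 = 0.0005296
  k=2: C(9,2)·0.69^2·0.31^7 = 0.0047156
  k=3: C(9,3)·0.69^3·0.31^6 = 0.0244904
  k=4: C(9,4)·0.69^4·0.31^5 = 0.0817665
P(X ≤ 4) = 0.1115286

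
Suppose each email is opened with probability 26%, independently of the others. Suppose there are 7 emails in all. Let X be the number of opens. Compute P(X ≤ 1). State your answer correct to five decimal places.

X ~ Binomial(7, 0.26); P(X ≤ 1) = Σ C(7,k) p^k (1−p)^(7−k) over k:
  k=0: C(7,0)·0.26^0·0.74^7 = 0.1215128
  k=1: C(7,1)·0.26^1·0.74^6 = 0.2988558
Total = 0.4203686

0.42037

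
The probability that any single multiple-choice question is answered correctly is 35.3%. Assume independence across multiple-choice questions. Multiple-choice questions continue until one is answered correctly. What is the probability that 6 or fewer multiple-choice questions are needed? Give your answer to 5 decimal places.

Y = number of multiple-choice questions to the first success; geometric, p = 0.353.
P(Y ≤ 6) = 1 − (1−p)^6 = 1 − 0.0733543 = 0.9266457

0.92665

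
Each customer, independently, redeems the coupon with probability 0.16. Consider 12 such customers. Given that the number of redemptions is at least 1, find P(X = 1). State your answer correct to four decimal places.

X ~ Binomial(12, 0.16). Want P(X=1 | X≥1) = P(X=1) / P(X≥1).
P(X=1) = C(12,1)·0.16^1·0.84^11 = 0.282081
P(X≥1) = 1 − 0.123410 = 0.876590
Ratio = 0.282081 / 0.876590 = 0.321793

0.3218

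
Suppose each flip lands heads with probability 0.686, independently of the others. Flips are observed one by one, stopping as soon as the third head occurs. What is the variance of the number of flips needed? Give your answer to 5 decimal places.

2.00172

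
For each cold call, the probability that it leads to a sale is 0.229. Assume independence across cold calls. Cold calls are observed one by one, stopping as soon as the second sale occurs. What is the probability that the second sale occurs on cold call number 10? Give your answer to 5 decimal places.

0.05893

Y = trial on which the second success occurs; negative binomial, r=2, p=0.229.
P(Y=10) = C(9,1) · p^2 · (1−p)^8
= 9 · 0.052441 · 0.12486 = 0.0589316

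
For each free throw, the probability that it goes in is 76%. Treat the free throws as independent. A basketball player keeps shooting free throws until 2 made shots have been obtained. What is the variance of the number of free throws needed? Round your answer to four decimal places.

Y = total free throws until the second success; negative binomial with r=2, p=0.76.
Var(Y) = r(1−p)/p² = 2·0.24 / 0.76² = 0.831025

0.8310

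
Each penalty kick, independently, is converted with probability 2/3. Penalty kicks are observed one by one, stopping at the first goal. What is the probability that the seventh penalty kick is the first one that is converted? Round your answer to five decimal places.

Geometric (trials to first success), p = 0.666667.
P(Y = 7) = (1−p)^6 · p = 0.0013717 · 0.666667 = 0.0009145

0.00091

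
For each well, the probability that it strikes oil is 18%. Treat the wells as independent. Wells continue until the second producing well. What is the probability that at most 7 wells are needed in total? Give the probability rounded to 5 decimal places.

0.36767

Finishing within 7 wells ⇔ at least 2 successes in the first 7. With X ~ Binomial(7, 0.18), P(Y ≤ 7) = 1 − P(X ≤ 1).
  k=0: C(7,0)·0.18^0·0.82^7 = 0.2492855
  k=1: C(7,1)·0.18^1·0.82^6 = 0.3830484
1 − 0.6323339 = 0.3676661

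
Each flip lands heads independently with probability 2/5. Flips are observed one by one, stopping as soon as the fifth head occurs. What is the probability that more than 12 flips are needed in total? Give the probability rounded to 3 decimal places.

0.438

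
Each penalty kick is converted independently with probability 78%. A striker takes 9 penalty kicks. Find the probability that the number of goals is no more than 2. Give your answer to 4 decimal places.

0.0006

X ~ Binomial(9, 0.78); P(X ≤ 2) = Σ C(9,k) p^k (1−p)^(9−k) over k:
  k=0: C(9,0)·0.78^0·0.22^9 = 0.000001
  k=1: C(9,1)·0.78^1·0.22^8 = 0.000039
  k=2: C(9,2)·0.78^2·0.22^7 = 0.000546
Total = 0.000586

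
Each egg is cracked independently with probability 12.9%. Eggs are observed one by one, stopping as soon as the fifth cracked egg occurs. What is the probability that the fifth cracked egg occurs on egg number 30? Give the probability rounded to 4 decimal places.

Y = trial on which the fifth success occurs; negative binomial, r=5, p=0.129.
P(Y=30) = C(29,4) · p^5 · (1−p)^25
= 23751 · 3.5723e-05 · 0.031656 = 0.026859

0.0269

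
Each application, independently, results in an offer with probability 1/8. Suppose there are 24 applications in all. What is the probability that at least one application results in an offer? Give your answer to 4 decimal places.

P(at least one) = 1 − P(none) = 1 − (1 − 0.125)^24
= 1 − 0.040569 = 0.959431

0.9594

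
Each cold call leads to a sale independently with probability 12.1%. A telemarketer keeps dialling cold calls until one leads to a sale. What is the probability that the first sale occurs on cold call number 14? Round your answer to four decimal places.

Geometric (trials to first success), p = 0.121.
P(Y = 14) = (1−p)^13 · p = 0.18701 · 0.121 = 0.022628

0.0226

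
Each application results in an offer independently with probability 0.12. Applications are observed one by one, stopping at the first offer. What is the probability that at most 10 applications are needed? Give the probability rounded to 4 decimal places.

0.7215

Y = number of applications to the first success; geometric, p = 0.12.
P(Y ≤ 10) = 1 − (1−p)^10 = 1 − 0.278501 = 0.721499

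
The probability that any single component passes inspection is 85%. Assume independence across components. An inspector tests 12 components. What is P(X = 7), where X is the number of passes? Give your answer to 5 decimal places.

0.01928

X ~ Binomial(n=12, p=0.85).
P(X=7) = C(12,7) · p^7 · (1−p)^5
= 792 · 0.32058 · 7.5937e-05 = 0.0192803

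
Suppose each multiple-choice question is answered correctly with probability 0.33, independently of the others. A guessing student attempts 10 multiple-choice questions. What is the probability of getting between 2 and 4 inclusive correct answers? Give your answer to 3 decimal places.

X ~ Binomial(10, 0.33); P(2 ≤ X ≤ 4) = Σ C(10,k) p^k (1−p)^(10−k) over k:
  k=2: C(10,2)·0.33^2·0.67^8 = 0.19899
  k=3: C(10,3)·0.33^3·0.67^7 = 0.26136
  k=4: C(10,4)·0.33^4·0.67^6 = 0.22528
Total = 0.68564

0.686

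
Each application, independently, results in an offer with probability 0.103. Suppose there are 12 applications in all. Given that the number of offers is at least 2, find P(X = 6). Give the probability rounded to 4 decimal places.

X ~ Binomial(12, 0.103). Want P(X=6 | X≥2) = P(X=6) / P(X≥2).
P(X=6) = C(12,6)·0.103^6·0.897^6 = 0.000575
P(X≥2) = 1 − 0.271337 − 0.373883 = 0.354780
Ratio = 0.000575 / 0.354780 = 0.001620

0.0016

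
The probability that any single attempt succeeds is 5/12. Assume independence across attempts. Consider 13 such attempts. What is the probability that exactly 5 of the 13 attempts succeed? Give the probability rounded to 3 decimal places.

0.217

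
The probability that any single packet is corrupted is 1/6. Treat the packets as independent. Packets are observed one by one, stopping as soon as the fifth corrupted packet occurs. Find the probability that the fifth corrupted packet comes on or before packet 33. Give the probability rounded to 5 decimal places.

0.66396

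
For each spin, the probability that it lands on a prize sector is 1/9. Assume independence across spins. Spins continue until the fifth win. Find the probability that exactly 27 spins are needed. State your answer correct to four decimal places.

Y = trial on which the fifth success occurs; negative binomial, r=5, p=0.111111.
P(Y=27) = C(26,4) · p^5 · (1−p)^22
= 14950 · 1.6935e-05 · 0.074928 = 0.018970

0.0190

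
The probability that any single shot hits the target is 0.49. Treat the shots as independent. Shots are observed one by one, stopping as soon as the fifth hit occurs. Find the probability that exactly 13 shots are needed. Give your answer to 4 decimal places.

0.0640

Y = trial on which the fifth success occurs; negative binomial, r=5, p=0.49.
P(Y=13) = C(12,4) · p^5 · (1−p)^8
= 495 · 0.028248 · 0.0045768 = 0.063995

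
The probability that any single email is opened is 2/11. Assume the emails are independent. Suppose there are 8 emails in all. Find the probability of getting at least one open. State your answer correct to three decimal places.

P(at least one) = 1 − P(none) = 1 − (1 − 0.181818)^8
= 1 − 0.20082 = 0.79918

0.799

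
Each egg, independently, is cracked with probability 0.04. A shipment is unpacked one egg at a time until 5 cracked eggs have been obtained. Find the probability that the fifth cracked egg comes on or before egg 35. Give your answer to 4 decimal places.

0.0122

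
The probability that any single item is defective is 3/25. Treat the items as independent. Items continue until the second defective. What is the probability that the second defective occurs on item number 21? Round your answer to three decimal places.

Y = trial on which the second success occurs; negative binomial, r=2, p=0.12.
P(Y=21) = C(20,1) · p^2 · (1−p)^19
= 20 · 0.0144 · 0.08814 = 0.02538

0.025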